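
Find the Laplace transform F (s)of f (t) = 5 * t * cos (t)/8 5 * (s^2 - 1)/ (8 * (s^2 + 1)^2)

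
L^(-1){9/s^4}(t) 3 * t^3/2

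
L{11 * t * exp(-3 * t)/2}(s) 11/(2 * (s + 3)^2)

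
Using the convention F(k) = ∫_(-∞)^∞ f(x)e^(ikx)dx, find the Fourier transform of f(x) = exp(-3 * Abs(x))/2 3/(k^2 + 9)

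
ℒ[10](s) 10/s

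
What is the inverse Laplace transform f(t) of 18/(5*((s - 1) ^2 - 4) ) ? 9*exp(t)*sinh(2*t) /5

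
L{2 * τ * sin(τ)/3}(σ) 4 * σ/(3 * (σ^2 + 1)^2)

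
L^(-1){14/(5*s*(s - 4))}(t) 7*exp(2*t)*sinh(2*t)/5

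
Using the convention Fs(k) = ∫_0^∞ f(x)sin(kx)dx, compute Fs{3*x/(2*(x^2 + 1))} 3*pi*exp(-k)/4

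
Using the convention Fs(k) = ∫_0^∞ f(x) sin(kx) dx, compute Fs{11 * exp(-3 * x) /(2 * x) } 11 * atan(k/3) /2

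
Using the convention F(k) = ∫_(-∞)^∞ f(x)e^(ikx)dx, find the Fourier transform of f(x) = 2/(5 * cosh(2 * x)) pi/(5 * cosh(pi * k/4))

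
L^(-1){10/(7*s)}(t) 10/7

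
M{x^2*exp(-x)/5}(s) gamma(s + 2)/5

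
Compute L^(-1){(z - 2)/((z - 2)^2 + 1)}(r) exp(2*r)*cos(r)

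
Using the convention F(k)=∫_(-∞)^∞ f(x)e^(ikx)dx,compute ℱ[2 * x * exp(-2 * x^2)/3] sqrt(2) * I * sqrt(pi) * k * exp(-k^2/8)/12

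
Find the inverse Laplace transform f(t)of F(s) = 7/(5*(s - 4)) 7*exp(4*t)/5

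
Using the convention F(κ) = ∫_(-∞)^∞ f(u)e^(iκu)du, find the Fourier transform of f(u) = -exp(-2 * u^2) -sqrt(2) * sqrt(pi) * exp(-κ^2/8)/2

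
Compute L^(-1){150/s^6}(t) 5*t^5/4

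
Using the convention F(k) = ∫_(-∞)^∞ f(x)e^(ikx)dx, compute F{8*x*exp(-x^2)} 4*I*sqrt(pi)*k*exp(-k^2/4)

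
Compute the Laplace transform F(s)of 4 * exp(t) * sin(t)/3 4/(3 * ((s - 1)^2+1))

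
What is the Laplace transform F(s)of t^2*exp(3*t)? 2/(s - 3)^3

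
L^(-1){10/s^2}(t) 10*t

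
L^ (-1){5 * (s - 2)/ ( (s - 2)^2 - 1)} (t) 5 * exp (2 * t) * cosh (t)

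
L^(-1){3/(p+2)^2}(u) 3 * u * exp(-2 * u)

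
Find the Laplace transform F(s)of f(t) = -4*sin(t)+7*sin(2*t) 14/(s^2+4) - 4/(s^2+1)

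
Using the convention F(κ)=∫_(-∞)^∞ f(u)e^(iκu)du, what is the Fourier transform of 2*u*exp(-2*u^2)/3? sqrt(2)*I*sqrt(pi)*κ*exp(-κ^2/8)/12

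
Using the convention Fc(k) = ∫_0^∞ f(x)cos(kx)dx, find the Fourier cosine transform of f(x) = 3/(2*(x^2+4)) 3*pi*exp(-2*k)/8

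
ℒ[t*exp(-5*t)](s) (s + 5) ^(-2) 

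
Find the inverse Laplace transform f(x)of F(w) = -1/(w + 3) -exp(-3 * x)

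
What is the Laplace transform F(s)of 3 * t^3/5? 18/(5 * s^4)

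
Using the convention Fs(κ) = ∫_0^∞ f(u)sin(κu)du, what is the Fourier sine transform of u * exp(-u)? 2 * κ/(κ^2 + 1)^2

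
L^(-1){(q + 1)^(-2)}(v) v*exp(-v)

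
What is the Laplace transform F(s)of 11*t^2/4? 11/(2*s^3)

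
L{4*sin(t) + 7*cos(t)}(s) 7*s/(s^2 + 1) + 4/(s^2 + 1)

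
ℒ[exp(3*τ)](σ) 1/(σ - 3)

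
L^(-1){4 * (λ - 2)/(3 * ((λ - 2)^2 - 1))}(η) 4 * exp(2 * η) * cosh(η)/3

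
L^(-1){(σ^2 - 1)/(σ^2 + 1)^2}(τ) τ*cos(τ)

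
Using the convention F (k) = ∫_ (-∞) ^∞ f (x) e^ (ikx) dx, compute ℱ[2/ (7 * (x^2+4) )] pi * exp (-2 * Abs (k) ) /7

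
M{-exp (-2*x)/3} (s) -gamma (s)/ (3*2^s)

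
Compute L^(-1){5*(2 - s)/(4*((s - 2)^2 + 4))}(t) -5*exp(2*t)*cos(2*t)/4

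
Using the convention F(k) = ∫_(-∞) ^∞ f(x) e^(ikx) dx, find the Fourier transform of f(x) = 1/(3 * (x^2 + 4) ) pi * exp(-2 * Abs(k) ) /6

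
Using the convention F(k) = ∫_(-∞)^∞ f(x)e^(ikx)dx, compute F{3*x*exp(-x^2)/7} 3*I*sqrt(pi)*k*exp(-k^2/4)/14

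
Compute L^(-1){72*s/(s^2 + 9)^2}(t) 12*t*sin(3*t)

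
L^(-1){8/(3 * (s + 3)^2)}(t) 8 * t * exp(-3 * t)/3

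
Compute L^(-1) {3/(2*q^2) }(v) 3*v/2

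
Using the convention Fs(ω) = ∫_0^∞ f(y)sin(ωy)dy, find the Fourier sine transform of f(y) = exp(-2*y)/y atan(ω/2)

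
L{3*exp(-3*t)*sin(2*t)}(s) 6/((s + 3)^2 + 4)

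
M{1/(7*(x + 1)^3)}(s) pi*(s - 2)*(s - 1)/(14*sin(pi*s))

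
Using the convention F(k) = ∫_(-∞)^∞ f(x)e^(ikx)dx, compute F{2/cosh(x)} 2 * pi/cosh(pi * k/2)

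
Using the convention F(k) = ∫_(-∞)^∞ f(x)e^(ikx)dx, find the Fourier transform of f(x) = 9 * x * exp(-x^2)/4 9 * I * sqrt(pi) * k * exp(-k^2/4)/8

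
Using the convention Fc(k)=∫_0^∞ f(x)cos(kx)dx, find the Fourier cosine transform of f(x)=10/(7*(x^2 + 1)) 5*pi*exp(-k)/7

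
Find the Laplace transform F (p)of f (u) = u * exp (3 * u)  (p - 3)^ (-2)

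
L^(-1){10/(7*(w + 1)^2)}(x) 10*x*exp(-x)/7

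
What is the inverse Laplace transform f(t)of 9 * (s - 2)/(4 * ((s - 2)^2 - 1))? 9 * exp(2 * t) * cosh(t)/4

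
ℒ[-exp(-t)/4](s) -1/(4 * s + 4)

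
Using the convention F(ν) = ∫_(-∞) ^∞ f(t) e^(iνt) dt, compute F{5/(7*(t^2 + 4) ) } 5*pi*exp(-2*Abs(ν) ) /14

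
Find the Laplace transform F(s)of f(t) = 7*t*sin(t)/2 7*s/(s^2 + 1)^2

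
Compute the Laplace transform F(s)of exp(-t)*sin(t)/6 1/(6*((s + 1)^2 + 1))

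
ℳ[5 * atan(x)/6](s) -5 * pi * sec(pi * s/2)/(12 * s)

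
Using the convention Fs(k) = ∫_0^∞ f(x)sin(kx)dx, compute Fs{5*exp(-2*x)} 5*k/(k^2 + 4)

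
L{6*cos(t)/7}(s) 6*s/(7*(s^2 + 1))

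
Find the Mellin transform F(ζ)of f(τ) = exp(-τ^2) gamma(ζ/2)/2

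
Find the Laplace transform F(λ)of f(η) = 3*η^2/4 3/(2*λ^3)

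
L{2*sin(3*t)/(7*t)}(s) 2*atan(3/s)/7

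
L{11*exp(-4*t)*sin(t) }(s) 11/((s + 4) ^2 + 1) 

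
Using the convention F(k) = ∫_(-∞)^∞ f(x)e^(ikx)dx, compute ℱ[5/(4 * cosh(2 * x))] 5 * pi/(8 * cosh(pi * k/4))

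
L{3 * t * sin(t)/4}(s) 3 * s/(2 * (s^2 + 1)^2)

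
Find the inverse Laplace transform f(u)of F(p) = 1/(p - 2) exp(2*u)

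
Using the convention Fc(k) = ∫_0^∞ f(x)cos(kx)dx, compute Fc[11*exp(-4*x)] 44/(k^2 + 16)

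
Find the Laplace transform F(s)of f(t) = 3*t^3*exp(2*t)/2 9/(s - 2)^4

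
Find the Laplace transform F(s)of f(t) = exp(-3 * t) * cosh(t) (s + 3)/((s + 3)^2 - 1)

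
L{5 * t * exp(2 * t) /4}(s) 5/(4 * (s - 2) ^2) 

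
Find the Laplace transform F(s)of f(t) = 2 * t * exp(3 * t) 2/(s - 3)^2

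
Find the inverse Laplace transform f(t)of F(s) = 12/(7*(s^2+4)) 6*sin(2*t)/7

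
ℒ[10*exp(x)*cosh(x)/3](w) 10*(w - 1)/(3*w*(w - 2))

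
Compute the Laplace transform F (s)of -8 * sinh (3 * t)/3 -8/ (s^2-9)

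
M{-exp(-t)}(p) -gamma(p)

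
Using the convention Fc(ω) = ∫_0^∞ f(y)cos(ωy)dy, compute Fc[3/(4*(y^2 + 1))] 3*pi*exp(-ω)/8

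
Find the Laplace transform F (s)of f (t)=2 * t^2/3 4/ (3 * s^3)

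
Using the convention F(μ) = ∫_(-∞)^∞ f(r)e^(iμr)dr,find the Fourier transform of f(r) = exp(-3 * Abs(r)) 6/(μ^2 + 9)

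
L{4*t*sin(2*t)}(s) 16*s/(s^2 + 4)^2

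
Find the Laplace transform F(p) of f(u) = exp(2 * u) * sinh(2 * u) 2/(p * (p - 4) ) 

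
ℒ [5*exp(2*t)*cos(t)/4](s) 5*(s - 2)/(4*((s - 2)^2 + 1))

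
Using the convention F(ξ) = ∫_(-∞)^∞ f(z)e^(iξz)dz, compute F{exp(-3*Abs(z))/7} 6/(7*(ξ^2 + 9))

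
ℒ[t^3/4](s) 3/(2*s^4)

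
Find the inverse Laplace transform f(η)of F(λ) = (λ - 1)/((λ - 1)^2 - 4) exp(η) * cosh(2 * η)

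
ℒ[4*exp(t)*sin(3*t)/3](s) 4/((s - 1)^2+9)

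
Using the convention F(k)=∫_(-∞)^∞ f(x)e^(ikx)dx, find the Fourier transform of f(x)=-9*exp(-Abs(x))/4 -9/(2*k^2+2)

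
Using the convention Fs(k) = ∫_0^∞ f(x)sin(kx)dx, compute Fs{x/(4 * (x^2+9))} pi * exp(-3 * k)/8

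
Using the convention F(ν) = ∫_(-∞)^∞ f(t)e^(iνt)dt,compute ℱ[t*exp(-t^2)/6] I*sqrt(pi)*ν*exp(-ν^2/4)/12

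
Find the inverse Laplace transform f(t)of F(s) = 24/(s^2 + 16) 6 * sin(4 * t)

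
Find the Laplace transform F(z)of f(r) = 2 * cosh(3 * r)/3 2 * z/(3 * (z^2 - 9))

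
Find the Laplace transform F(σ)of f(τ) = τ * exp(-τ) (σ + 1)^(-2)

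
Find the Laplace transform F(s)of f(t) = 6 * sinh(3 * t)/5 18/(5 * (s^2 - 9))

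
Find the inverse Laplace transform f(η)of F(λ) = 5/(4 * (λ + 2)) 5 * exp(-2 * η)/4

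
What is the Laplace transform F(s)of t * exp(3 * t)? (s - 3)^(-2)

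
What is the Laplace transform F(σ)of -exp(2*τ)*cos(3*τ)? (2 - σ)/((σ - 2)^2 + 9)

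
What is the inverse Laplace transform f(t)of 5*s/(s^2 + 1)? 5*cos(t)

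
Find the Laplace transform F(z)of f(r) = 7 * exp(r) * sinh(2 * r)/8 7/(4 * ((z - 1)^2 - 4))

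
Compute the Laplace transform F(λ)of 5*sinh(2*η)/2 5/(λ^2 - 4)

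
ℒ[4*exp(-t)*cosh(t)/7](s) 4*(s + 1)/(7*s*(s + 2))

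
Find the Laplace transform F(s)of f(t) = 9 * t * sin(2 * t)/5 36 * s/(5 * (s^2 + 4)^2)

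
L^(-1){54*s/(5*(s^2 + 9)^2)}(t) 9*t*sin(3*t)/5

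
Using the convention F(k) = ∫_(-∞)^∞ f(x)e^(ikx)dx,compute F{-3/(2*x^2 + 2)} -3*pi*exp(-Abs(k))/2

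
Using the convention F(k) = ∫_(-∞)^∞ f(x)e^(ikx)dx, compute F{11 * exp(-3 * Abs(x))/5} 66/(5 * (k^2 + 9))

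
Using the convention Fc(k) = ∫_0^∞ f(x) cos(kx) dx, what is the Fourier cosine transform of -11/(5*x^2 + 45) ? -11*pi*exp(-3*k) /30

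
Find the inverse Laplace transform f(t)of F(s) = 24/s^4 4*t^3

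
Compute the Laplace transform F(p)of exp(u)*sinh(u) 1/(p*(p - 2))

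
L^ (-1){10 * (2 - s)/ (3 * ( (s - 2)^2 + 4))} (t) -10 * exp (2 * t) * cos (2 * t)/3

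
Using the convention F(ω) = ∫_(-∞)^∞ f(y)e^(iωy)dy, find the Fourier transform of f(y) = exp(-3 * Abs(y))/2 3/(ω^2 + 9)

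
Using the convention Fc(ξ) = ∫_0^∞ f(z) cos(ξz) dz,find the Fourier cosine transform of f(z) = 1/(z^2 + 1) pi*exp(-ξ) /2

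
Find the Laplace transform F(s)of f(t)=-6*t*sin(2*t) -24*s/(s^2+4)^2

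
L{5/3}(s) 5/(3*s)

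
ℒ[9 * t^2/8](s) 9/(4 * s^3) 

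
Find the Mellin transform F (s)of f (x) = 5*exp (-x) 5*gamma (s)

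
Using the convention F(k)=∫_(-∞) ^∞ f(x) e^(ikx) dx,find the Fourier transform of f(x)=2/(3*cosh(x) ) 2*pi/(3*cosh(pi*k/2) ) 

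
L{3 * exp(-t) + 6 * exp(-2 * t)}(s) 6/(s + 2) + 3/(s + 1)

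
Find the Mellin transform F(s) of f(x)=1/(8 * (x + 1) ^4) gamma(s) * gamma(4 - s) /48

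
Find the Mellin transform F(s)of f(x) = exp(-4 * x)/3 gamma(s)/(3 * 4^s)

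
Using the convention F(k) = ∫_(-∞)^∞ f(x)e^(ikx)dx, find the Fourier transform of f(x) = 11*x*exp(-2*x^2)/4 11*sqrt(2)*I*sqrt(pi)*k*exp(-k^2/8)/32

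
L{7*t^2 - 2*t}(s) 14/s^3 - 2/s^2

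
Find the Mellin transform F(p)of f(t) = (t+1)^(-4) gamma(p) * gamma(4 - p)/6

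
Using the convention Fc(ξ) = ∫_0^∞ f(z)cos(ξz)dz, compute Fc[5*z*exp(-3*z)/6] 5*(9 - ξ^2)/(6*(ξ^2 + 9)^2)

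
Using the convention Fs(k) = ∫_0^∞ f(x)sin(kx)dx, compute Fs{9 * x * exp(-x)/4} 9 * k/(2 * (k^2+1)^2)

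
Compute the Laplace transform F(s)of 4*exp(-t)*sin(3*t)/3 4/((s + 1)^2 + 9)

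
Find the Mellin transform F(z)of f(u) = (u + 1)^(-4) gamma(z)*gamma(4 - z)/6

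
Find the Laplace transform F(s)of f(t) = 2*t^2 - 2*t 4/s^3 - 2/s^2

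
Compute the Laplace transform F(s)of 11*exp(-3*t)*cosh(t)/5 11*(s + 3)/(5*((s + 3)^2-1))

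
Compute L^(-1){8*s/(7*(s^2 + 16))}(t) 8*cos(4*t)/7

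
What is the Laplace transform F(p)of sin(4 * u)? 4/(p^2 + 16)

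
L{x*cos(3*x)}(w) (w^2 - 9)/(w^2 + 9)^2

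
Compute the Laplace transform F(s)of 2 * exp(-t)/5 2/(5 * (s + 1))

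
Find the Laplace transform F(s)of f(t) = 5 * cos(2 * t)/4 5 * s/(4 * (s^2 + 4))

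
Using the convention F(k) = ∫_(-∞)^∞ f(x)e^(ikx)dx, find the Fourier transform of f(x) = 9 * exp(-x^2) 9 * sqrt(pi) * exp(-k^2/4)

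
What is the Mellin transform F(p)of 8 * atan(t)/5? -4 * pi * sec(pi * p/2)/(5 * p)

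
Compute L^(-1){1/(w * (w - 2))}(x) exp(x) * sinh(x)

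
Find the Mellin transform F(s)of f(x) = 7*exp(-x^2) 7*gamma(s/2)/2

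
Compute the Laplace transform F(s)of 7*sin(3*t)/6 7/(2*(s^2 + 9))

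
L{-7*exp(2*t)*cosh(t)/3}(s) 7*(2 - s)/(3*((s - 2)^2-1))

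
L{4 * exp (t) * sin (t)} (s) 4/ ( (s - 1)^2+1)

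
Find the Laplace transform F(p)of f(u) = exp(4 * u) 1/(p - 4)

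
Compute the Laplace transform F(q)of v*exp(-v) (q+1)^(-2)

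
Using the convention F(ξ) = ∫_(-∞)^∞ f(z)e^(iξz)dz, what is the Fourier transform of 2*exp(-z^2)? 2*sqrt(pi)*exp(-ξ^2/4)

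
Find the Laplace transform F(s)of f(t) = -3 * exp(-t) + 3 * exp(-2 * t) 3/(s + 2) - 3/(s + 1)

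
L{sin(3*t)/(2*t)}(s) atan(3/s)/2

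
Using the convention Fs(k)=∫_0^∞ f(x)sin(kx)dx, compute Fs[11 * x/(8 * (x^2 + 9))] 11 * pi * exp(-3 * k)/16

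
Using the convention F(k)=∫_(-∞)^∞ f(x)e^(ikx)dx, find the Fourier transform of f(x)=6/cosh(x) 6*pi/cosh(pi*k/2)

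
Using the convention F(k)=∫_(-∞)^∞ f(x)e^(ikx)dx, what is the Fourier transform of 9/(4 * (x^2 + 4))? 9 * pi * exp(-2 * Abs(k))/8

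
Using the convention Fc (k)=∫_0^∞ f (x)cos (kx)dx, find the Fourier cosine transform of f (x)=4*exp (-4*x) 16/ (k^2 + 16)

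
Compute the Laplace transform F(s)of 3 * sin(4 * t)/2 6/(s^2+16)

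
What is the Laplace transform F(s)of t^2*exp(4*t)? 2/(s - 4)^3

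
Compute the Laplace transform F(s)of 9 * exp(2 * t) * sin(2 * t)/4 9/(2 * ((s - 2)^2 + 4))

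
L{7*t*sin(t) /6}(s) 7*s/(3*(s^2+1) ^2) 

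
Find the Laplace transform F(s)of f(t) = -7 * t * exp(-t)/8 -7/(8 * (s+1)^2)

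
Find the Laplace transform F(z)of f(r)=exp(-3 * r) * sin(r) 1/((z + 3)^2 + 1)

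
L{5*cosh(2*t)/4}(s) 5*s/(4*(s^2 - 4))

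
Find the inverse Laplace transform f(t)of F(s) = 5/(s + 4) 5 * exp(-4 * t)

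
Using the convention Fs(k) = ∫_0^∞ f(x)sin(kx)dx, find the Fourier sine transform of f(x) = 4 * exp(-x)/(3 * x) 4 * atan(k)/3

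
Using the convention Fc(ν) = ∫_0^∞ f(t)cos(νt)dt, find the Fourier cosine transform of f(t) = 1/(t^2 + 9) pi*exp(-3*ν)/6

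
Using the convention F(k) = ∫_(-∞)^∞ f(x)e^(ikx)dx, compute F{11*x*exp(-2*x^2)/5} 11*sqrt(2)*I*sqrt(pi)*k*exp(-k^2/8)/40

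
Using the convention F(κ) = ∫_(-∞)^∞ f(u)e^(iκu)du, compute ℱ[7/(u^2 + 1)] 7*pi*exp(-Abs(κ))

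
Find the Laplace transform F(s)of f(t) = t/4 1/(4 * s^2)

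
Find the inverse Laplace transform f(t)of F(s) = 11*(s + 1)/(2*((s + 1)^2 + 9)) 11*exp(-t)*cos(3*t)/2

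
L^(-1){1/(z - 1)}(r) exp(r)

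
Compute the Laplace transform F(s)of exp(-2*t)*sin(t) 1/((s+2)^2+1)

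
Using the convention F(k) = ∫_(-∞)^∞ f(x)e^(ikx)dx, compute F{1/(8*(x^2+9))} pi*exp(-3*Abs(k))/24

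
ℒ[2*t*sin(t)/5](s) 4*s/(5*(s^2 + 1)^2)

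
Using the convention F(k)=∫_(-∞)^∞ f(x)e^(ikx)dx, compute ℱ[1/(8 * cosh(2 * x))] pi/(16 * cosh(pi * k/4))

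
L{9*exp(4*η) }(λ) 9/(λ - 4) 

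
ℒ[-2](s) -2/s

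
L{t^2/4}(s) 1/(2*s^3)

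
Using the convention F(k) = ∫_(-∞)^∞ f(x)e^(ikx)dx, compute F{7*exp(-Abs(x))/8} 7/(4*(k^2 + 1))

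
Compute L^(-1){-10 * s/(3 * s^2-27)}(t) -10 * cosh(3 * t)/3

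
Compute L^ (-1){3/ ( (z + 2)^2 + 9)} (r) exp (-2*r)*sin (3*r)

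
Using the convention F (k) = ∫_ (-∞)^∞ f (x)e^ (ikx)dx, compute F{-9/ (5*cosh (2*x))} -9*pi/ (10*cosh (pi*k/4))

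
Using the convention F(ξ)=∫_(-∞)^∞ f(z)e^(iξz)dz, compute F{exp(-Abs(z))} 2/(ξ^2 + 1)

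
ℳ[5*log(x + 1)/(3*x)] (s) -5*pi*csc(pi*s)/(3*s - 3)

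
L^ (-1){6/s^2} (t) 6 * t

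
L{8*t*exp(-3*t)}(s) 8/(s + 3)^2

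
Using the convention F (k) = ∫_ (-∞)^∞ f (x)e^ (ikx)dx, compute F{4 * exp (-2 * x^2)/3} 2 * sqrt (2) * sqrt (pi) * exp (-k^2/8)/3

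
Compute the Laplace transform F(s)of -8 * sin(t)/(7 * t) -8 * atan(1/s)/7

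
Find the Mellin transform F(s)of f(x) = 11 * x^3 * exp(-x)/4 11 * gamma(s + 3)/4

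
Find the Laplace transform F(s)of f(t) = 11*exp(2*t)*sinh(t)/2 11/(2*((s - 2)^2 - 1))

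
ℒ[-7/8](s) -7/(8*s)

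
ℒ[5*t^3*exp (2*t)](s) 30/ (s - 2)^4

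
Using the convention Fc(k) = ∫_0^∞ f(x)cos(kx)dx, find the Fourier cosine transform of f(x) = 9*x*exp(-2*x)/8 9*(4 - k^2)/(8*(k^2 + 4)^2)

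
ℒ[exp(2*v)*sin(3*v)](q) 3/((q - 2)^2 + 9)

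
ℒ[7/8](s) 7/(8*s)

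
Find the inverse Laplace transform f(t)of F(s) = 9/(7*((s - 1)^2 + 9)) 3*exp(t)*sin(3*t)/7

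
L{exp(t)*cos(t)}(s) (s - 1)/((s - 1)^2 + 1)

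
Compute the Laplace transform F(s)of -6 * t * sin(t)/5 -12 * s/(5 * (s^2 + 1)^2)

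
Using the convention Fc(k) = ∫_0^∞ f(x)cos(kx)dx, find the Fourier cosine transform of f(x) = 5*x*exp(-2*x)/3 5*(4 - k^2)/(3*(k^2 + 4)^2)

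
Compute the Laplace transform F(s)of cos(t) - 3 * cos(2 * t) s/(s^2+1) - 3 * s/(s^2+4)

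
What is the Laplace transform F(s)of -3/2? -3/(2*s)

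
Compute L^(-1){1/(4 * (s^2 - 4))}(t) sinh(2 * t)/8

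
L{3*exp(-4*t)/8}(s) 3/(8*(s+4))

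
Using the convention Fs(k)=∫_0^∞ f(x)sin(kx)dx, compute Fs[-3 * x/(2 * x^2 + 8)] -3 * pi * exp(-2 * k)/4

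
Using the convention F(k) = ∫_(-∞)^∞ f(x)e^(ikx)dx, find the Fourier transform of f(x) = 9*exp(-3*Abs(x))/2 27/(k^2+9)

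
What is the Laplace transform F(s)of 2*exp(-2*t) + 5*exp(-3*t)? 2/(s + 2) + 5/(s + 3)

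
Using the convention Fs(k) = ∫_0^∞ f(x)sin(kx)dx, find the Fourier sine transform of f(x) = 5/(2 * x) 5 * pi/4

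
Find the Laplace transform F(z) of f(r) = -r -1/z^2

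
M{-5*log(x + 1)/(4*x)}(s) 5*pi*csc(pi*s)/(4*(s - 1))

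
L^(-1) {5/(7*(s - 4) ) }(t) 5*exp(4*t) /7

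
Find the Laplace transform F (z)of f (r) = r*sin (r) 2*z/ (z^2 + 1)^2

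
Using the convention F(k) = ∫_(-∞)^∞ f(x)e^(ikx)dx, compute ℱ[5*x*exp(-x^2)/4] 5*I*sqrt(pi)*k*exp(-k^2/4)/8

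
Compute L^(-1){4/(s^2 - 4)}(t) 2 * sinh(2 * t)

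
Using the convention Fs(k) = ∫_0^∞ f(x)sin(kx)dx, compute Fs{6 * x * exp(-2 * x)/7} 24 * k/(7 * (k^2 + 4)^2)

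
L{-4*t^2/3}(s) -8/(3*s^3)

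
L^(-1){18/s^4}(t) 3 * t^3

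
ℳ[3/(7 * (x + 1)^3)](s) 3 * pi * (s - 2) * (s - 1)/(14 * sin(pi * s))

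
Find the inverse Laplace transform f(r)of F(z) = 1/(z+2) exp(-2*r)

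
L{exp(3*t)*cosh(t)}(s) (s - 3)/((s - 3)^2 - 1)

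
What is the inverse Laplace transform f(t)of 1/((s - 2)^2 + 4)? exp(2 * t) * sin(2 * t)/2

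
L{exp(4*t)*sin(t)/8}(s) 1/(8*((s - 4)^2+1))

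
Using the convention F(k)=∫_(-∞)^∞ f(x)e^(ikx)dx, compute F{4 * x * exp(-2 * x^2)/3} sqrt(2) * I * sqrt(pi) * k * exp(-k^2/8)/6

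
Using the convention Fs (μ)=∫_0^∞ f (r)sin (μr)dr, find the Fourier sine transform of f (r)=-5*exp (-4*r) -5*μ/ (μ^2+16)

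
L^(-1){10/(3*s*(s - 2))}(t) 10*exp(t)*sinh(t)/3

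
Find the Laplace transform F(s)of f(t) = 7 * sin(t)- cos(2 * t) 7/(s^2 + 1)- s/(s^2 + 4)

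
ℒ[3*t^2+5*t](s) 6/s^3+5/s^2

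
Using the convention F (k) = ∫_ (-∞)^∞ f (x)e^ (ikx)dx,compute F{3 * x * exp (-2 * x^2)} 3 * sqrt (2) * I * sqrt (pi) * k * exp (-k^2/8)/8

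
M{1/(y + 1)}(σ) pi*csc(pi*σ)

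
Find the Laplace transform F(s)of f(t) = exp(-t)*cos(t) (s + 1)/((s + 1)^2 + 1)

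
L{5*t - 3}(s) 5/s^2 - 3/s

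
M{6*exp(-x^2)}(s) 3*gamma(s/2)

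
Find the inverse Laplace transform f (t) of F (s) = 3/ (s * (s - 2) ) 3 * exp (t) * sinh (t) 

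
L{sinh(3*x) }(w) 3/(w^2-9) 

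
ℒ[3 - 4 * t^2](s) 3/s - 8/s^3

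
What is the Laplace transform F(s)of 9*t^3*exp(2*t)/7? 54/(7*(s - 2)^4)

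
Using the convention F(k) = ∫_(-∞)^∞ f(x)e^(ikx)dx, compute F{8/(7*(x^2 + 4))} 4*pi*exp(-2*Abs(k))/7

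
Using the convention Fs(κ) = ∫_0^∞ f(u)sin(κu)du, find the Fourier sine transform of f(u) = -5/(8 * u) -5 * pi/16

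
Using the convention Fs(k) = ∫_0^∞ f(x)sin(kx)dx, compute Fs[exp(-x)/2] k/(2 * (k^2 + 1))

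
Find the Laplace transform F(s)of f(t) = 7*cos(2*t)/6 7*s/(6*(s^2 + 4))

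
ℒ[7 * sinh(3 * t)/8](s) 21/(8 * (s^2 - 9))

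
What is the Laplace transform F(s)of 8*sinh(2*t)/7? 16/(7*(s^2-4))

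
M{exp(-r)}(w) gamma(w)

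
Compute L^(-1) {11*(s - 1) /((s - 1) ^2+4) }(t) 11*exp(t)*cos(2*t) 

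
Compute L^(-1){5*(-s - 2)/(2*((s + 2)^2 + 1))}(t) -5*exp(-2*t)*cos(t)/2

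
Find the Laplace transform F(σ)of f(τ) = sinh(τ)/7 1/(7*(σ^2 - 1))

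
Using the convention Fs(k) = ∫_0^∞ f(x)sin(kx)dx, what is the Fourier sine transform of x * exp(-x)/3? 2 * k/(3 * (k^2 + 1)^2)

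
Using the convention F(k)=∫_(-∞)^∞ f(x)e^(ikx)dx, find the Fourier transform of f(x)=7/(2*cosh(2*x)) 7*pi/(4*cosh(pi*k/4))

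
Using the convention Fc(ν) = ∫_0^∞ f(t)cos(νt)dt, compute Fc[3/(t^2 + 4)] 3*pi*exp(-2*ν)/4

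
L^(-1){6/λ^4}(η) η^3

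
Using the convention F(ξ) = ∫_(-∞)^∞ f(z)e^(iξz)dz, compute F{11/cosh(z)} 11*pi/cosh(pi*ξ/2)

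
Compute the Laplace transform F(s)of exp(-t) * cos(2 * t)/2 (s + 1)/(2 * ((s + 1)^2 + 4))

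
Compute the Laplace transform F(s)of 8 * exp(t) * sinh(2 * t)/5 16/(5 * ((s - 1)^2 - 4))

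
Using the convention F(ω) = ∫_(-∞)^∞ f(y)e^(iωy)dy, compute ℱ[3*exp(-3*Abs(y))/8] 9/(4*(ω^2 + 9))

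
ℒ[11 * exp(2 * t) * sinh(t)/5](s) 11/(5 * ((s - 2)^2-1))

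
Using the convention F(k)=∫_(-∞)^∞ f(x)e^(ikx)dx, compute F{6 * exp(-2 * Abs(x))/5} 24/(5 * (k^2 + 4))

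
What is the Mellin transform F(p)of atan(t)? -pi*sec(pi*p/2)/(2*p)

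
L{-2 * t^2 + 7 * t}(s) 7/s^2 - 4/s^3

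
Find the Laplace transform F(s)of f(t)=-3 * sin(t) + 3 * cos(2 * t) 3 * s/(s^2 + 4) - 3/(s^2 + 1)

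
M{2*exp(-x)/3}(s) 2*gamma(s)/3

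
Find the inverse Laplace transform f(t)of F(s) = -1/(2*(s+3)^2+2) -exp(-3*t)*sin(t)/2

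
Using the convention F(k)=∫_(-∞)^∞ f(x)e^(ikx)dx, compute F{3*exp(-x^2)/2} 3*sqrt(pi)*exp(-k^2/4)/2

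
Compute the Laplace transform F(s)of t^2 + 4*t 4/s^2 + 2/s^3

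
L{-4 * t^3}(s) -24/s^4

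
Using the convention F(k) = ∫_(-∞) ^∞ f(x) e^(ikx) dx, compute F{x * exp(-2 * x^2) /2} sqrt(2) * I * sqrt(pi) * k * exp(-k^2/8) /16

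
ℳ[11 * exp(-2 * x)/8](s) 11 * gamma(s)/(8 * 2^s)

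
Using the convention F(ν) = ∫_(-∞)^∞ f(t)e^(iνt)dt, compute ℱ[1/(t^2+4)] pi * exp(-2 * Abs(ν))/2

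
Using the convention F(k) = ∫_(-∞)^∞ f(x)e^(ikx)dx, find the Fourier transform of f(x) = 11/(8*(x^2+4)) 11*pi*exp(-2*Abs(k))/16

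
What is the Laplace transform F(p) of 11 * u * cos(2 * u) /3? 11 * (p^2 - 4) /(3 * (p^2 + 4) ^2) 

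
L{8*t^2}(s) 16/s^3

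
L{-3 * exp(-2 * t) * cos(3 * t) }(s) 3 * (-s - 2) /((s+2) ^2+9) 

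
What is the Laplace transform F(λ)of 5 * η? 5/λ^2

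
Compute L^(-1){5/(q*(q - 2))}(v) 5*exp(v)*sinh(v)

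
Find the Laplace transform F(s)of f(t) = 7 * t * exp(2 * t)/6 7/(6 * (s - 2)^2)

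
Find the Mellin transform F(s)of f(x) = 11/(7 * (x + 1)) 11 * pi * csc(pi * s)/7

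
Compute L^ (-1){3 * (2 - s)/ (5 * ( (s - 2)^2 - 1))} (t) -3 * exp (2 * t) * cosh (t)/5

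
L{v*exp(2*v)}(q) (q - 2)^(-2)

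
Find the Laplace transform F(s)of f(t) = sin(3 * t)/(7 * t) atan(3/s)/7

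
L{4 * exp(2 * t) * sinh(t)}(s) 4/((s - 2)^2-1)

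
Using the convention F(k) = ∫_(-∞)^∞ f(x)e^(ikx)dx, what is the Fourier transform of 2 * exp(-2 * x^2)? sqrt(2) * sqrt(pi) * exp(-k^2/8)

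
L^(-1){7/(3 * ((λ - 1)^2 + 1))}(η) 7 * exp(η) * sin(η)/3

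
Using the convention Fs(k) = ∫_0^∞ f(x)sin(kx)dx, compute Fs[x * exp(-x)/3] 2 * k/(3 * (k^2+1)^2)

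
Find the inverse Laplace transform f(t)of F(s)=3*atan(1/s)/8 3*sin(t)/(8*t)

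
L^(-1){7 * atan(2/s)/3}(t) 7 * sin(2 * t)/(3 * t)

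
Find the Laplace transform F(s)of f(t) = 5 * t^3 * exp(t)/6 5/(s - 1)^4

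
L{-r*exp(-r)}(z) -1/(z + 1)^2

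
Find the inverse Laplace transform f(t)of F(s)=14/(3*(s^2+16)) 7*sin(4*t)/6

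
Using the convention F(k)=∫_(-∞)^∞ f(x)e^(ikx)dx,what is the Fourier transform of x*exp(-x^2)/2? I*sqrt(pi)*k*exp(-k^2/4)/4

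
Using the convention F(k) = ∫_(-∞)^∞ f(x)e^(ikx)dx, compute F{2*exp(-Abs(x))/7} 4/(7*(k^2 + 1))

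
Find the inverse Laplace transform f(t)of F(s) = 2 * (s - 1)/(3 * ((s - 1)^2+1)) 2 * exp(t) * cos(t)/3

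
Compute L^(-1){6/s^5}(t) t^4/4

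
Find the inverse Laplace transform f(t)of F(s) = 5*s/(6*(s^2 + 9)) 5*cos(3*t)/6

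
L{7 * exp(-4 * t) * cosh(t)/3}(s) 7 * (s + 4)/(3 * ((s + 4)^2-1))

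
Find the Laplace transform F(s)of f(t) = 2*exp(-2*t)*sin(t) 2/((s + 2)^2 + 1)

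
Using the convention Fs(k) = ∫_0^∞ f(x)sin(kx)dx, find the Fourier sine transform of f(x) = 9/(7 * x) 9 * pi/14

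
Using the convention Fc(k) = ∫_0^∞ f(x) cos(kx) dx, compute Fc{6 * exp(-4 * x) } 24/(k^2 + 16) 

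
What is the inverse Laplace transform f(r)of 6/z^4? r^3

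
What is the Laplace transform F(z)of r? z^(-2)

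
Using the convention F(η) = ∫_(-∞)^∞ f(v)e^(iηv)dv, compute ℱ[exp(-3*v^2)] sqrt(3)*sqrt(pi)*exp(-η^2/12)/3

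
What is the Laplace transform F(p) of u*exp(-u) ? (p+1) ^(-2) 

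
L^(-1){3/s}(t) 3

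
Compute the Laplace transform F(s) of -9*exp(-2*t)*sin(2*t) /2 -9/((s + 2) ^2 + 4) 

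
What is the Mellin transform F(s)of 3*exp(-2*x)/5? 3*gamma(s)/(5*2^s)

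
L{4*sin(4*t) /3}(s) 16/(3*(s^2 + 16) ) 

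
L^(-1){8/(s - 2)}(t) 8 * exp(2 * t)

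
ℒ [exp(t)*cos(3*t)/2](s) (s - 1)/(2*((s - 1)^2 + 9))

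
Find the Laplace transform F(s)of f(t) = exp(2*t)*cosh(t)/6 (s - 2)/(6*((s - 2)^2-1))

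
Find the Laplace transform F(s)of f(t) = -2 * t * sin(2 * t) -8 * s/(s^2 + 4)^2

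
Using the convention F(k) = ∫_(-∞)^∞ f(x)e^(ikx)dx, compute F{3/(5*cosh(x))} 3*pi/(5*cosh(pi*k/2))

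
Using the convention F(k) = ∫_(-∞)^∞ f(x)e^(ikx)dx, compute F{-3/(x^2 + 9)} -pi*exp(-3*Abs(k))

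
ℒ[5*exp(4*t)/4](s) 5/(4*(s - 4))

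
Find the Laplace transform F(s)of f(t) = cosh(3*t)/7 s/(7*(s^2 - 9))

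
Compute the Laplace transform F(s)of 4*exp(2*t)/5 4/(5*(s - 2))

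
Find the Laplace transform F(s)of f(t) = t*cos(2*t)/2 (s^2 - 4)/(2*(s^2 + 4)^2)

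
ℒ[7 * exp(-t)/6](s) 7/(6 * (s + 1))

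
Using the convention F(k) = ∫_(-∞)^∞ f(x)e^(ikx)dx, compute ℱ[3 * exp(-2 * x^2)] 3 * sqrt(2) * sqrt(pi) * exp(-k^2/8)/2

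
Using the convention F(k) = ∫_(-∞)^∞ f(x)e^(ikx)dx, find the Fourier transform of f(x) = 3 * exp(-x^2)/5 3 * sqrt(pi) * exp(-k^2/4)/5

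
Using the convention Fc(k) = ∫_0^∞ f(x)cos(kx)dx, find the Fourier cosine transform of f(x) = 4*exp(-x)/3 4/(3*(k^2 + 1))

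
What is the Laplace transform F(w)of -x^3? -6/w^4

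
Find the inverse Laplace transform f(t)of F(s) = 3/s 3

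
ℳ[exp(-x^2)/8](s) gamma(s/2)/16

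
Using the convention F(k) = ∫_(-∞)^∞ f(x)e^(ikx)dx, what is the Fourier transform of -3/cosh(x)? -3 * pi/cosh(pi * k/2)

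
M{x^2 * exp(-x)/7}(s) gamma(s+2)/7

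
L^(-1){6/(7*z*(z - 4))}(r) 3*exp(2*r)*sinh(2*r)/7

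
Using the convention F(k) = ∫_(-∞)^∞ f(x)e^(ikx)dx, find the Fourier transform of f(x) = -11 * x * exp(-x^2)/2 -11 * I * sqrt(pi) * k * exp(-k^2/4)/4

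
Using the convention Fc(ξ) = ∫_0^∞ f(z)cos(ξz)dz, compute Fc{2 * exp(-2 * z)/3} 4/(3 * (ξ^2 + 4))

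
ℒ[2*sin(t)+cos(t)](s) 2/(s^2+1)+s/(s^2+1)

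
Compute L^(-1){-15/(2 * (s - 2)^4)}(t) -5 * t^3 * exp(2 * t)/4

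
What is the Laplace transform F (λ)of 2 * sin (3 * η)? 6/ (λ^2 + 9)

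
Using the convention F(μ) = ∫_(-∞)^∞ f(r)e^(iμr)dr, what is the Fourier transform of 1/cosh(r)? pi/cosh(pi*μ/2)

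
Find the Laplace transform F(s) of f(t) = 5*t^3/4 15/(2*s^4) 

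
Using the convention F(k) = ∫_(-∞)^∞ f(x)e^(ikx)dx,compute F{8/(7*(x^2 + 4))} 4*pi*exp(-2*Abs(k))/7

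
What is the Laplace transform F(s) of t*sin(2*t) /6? 2*s/(3*(s^2 + 4) ^2) 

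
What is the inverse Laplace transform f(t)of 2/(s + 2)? 2 * exp(-2 * t)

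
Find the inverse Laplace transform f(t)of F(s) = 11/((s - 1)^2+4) 11*exp(t)*sin(2*t)/2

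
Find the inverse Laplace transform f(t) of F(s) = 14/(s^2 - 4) 7 * sinh(2 * t) 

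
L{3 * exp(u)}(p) 3/(p - 1)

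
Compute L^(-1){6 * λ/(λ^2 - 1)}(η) 6 * cosh(η)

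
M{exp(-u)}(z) gamma(z)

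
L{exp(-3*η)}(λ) 1/(λ + 3)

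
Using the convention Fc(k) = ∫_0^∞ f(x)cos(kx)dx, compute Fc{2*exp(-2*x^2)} sqrt(2)*sqrt(pi)*exp(-k^2/8)/2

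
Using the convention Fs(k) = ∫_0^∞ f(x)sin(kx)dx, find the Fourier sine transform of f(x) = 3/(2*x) 3*pi/4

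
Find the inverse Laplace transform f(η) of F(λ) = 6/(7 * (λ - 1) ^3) 3 * η^2 * exp(η) /7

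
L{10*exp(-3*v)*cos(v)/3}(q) 10*(q + 3)/(3*((q + 3)^2 + 1))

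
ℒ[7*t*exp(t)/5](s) 7/(5*(s - 1)^2)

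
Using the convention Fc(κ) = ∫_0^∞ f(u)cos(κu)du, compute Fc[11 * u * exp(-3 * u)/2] 11 * (9 - κ^2)/(2 * (κ^2 + 9)^2)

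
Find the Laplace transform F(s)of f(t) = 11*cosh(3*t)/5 11*s/(5*(s^2 - 9))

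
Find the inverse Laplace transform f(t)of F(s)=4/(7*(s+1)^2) 4*t*exp(-t)/7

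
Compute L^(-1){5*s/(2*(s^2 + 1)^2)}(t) 5*t*sin(t)/4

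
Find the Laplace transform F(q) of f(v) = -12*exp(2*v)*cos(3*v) 12*(2 - q) /((q - 2) ^2 + 9) 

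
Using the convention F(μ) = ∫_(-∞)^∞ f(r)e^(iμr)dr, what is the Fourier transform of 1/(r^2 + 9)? pi * exp(-3 * Abs(μ))/3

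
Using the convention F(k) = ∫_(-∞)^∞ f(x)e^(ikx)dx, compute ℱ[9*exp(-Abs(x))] 18/(k^2 + 1)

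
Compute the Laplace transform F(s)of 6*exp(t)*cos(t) 6*(s - 1)/((s - 1)^2 + 1)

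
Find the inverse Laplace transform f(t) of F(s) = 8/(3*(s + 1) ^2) 8*t*exp(-t) /3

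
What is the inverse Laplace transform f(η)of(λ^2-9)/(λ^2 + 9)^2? η * cos(3 * η)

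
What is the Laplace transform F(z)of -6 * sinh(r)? -6/(z^2 - 1)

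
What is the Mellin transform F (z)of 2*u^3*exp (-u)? 2*gamma (z + 3)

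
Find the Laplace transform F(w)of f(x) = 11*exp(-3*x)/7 11/(7*(w+3))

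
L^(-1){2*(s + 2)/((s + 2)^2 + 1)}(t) 2*exp(-2*t)*cos(t)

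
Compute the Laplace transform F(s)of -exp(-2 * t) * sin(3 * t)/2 -3/(2 * (s + 2)^2 + 18)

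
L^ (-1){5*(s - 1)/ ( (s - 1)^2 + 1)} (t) 5*exp (t)*cos (t)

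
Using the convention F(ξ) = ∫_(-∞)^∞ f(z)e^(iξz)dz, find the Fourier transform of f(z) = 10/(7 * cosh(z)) 10 * pi/(7 * cosh(pi * ξ/2))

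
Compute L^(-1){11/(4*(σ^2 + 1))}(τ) 11*sin(τ)/4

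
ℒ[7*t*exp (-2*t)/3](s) 7/ (3*(s + 2)^2)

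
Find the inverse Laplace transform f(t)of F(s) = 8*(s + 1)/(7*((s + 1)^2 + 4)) 8*exp(-t)*cos(2*t)/7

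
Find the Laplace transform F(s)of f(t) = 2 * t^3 12/s^4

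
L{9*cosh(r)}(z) 9*z/(z^2 - 1)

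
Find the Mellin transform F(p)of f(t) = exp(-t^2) gamma(p/2)/2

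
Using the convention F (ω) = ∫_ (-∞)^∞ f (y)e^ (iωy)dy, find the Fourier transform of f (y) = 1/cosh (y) pi/cosh (pi * ω/2)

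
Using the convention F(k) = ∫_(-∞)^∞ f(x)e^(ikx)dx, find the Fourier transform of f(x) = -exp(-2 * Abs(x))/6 -2/(3 * k^2 + 12)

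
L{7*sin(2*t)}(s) 14/(s^2 + 4)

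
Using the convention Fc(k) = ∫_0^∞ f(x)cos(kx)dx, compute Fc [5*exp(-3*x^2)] 5*sqrt(3)*sqrt(pi)*exp(-k^2/12)/6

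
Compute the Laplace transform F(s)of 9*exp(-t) 9/(s + 1)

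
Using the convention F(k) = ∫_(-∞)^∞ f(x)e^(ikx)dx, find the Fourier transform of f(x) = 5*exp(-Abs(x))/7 10/(7*(k^2 + 1))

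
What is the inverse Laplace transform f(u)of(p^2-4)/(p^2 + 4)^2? u * cos(2 * u)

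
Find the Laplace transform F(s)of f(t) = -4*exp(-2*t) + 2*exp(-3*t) 2/(s + 3) - 4/(s + 2)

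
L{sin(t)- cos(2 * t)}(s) 1/(s^2 + 1)- s/(s^2 + 4)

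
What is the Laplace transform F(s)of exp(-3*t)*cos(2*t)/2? (s+3)/(2*((s+3)^2+4))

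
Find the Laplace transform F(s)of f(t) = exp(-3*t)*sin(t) 1/((s+3)^2+1)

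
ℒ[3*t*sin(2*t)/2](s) 6*s/(s^2 + 4)^2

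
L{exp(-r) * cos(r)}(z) (z + 1)/((z + 1)^2 + 1)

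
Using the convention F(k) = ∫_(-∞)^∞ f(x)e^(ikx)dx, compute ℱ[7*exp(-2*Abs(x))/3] 28/(3*(k^2 + 4))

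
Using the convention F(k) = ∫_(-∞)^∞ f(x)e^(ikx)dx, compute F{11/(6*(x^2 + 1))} 11*pi*exp(-Abs(k))/6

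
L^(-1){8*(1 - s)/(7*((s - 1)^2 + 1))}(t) -8*exp(t)*cos(t)/7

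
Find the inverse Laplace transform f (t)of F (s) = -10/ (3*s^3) -5*t^2/3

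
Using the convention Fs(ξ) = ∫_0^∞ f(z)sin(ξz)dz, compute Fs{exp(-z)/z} atan(ξ)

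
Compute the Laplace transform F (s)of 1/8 1/ (8*s)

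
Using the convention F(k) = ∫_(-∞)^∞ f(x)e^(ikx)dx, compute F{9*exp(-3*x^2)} 3*sqrt(3)*sqrt(pi)*exp(-k^2/12)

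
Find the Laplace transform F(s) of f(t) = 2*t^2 4/s^3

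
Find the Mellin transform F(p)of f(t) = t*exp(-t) gamma(p + 1)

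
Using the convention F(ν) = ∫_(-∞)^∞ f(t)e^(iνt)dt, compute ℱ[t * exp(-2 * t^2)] sqrt(2) * I * sqrt(pi) * ν * exp(-ν^2/8)/8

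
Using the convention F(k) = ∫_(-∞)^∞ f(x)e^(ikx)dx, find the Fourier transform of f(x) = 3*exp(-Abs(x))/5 6/(5*(k^2 + 1))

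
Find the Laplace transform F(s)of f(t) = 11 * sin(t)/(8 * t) 11 * atan(1/s)/8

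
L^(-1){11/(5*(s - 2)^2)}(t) 11*t*exp(2*t)/5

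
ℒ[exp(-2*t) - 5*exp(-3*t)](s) 1/(s + 2) - 5/(s + 3)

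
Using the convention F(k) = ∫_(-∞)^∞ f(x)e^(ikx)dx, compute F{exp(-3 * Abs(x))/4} 3/(2 * (k^2 + 9))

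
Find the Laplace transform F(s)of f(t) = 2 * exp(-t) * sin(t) 2/((s + 1)^2 + 1)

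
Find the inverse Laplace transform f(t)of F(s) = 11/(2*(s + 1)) 11*exp(-t)/2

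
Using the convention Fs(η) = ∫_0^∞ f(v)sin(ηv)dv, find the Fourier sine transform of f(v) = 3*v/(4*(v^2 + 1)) 3*pi*exp(-η)/8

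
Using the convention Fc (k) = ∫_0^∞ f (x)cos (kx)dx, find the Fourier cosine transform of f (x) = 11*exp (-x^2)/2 11*sqrt (pi)*exp (-k^2/4)/4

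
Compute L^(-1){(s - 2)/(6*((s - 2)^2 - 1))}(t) exp(2*t)*cosh(t)/6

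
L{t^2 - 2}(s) 2/s^3 - 2/s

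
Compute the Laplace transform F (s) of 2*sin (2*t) 4/ (s^2 + 4) 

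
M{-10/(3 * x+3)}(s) -10 * pi * csc(pi * s)/3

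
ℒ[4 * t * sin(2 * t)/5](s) 16 * s/(5 * (s^2 + 4)^2)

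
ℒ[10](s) 10/s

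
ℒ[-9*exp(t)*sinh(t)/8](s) -9/(8*s*(s - 2))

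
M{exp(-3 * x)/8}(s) gamma(s)/(8 * 3^s)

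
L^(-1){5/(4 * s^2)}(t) 5 * t/4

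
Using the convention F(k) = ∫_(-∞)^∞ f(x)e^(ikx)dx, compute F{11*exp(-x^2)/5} 11*sqrt(pi)*exp(-k^2/4)/5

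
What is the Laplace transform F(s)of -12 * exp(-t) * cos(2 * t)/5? 12 * (-s - 1)/(5 * ((s+1)^2+4))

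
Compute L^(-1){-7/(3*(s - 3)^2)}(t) -7*t*exp(3*t)/3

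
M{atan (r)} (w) -pi * sec (pi * w/2)/ (2 * w)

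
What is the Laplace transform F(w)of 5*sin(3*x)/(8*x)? 5*atan(3/w)/8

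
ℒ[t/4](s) 1/(4 * s^2) 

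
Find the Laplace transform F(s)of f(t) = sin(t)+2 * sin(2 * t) 1/(s^2+1)+4/(s^2+4)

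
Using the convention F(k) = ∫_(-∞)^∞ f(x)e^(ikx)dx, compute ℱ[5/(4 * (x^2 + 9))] 5 * pi * exp(-3 * Abs(k))/12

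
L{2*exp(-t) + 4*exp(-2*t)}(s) 4/(s + 2) + 2/(s + 1)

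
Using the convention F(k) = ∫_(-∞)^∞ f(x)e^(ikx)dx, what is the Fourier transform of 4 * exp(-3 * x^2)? 4 * sqrt(3) * sqrt(pi) * exp(-k^2/12)/3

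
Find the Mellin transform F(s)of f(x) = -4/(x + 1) -4 * pi * csc(pi * s)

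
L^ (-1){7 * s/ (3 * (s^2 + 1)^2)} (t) 7 * t * sin (t)/6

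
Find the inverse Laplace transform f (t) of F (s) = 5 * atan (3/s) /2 5 * sin (3 * t) / (2 * t) 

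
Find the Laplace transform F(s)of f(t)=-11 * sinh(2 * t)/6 -11/(3 * s^2 - 12)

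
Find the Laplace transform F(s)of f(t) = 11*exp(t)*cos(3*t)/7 11*(s - 1)/(7*((s - 1)^2 + 9))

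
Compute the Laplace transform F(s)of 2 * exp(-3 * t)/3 2/(3 * (s + 3))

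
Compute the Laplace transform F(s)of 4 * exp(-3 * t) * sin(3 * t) 12/((s + 3)^2 + 9)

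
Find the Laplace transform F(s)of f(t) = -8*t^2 -16/s^3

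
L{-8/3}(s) -8/(3*s)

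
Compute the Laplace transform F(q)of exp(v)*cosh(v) (q - 1)/(q*(q - 2))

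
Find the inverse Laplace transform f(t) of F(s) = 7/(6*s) 7/6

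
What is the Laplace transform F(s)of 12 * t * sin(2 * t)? 48 * s/(s^2 + 4)^2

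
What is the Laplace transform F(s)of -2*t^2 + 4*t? 4/s^2 - 4/s^3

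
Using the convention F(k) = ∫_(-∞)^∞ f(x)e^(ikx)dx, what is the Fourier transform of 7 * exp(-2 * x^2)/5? 7 * sqrt(2) * sqrt(pi) * exp(-k^2/8)/10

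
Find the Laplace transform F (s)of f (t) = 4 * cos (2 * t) 4 * s/ (s^2+4)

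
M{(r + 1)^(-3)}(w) pi*(w - 2)*(w - 1)/(2*sin(pi*w))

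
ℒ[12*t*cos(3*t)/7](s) 12*(s^2 - 9)/(7*(s^2 + 9)^2)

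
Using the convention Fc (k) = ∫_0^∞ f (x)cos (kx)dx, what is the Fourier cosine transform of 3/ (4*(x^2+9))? pi*exp (-3*k)/8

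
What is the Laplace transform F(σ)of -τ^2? -2/σ^3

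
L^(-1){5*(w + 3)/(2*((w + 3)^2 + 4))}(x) 5*exp(-3*x)*cos(2*x)/2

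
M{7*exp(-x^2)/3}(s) 7*gamma(s/2)/6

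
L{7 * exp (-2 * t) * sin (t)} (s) 7/ ( (s + 2)^2 + 1)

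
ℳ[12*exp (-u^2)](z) 6*gamma (z/2)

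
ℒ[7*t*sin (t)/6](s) 7*s/ (3*(s^2 + 1)^2)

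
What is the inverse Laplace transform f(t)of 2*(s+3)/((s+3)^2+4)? 2*exp(-3*t)*cos(2*t)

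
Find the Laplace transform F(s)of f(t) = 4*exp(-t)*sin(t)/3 4/(3*((s+1)^2+1))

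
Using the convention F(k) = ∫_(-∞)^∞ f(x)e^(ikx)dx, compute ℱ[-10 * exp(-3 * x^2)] -10 * sqrt(3) * sqrt(pi) * exp(-k^2/12)/3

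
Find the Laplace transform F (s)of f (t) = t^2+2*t 2/s^2+2/s^3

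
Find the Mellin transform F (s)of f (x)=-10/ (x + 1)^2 10*pi*(s - 1)/sin (pi*s)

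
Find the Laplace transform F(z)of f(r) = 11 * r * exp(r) 11/(z - 1)^2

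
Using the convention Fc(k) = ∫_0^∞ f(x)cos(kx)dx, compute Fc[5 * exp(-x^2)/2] 5 * sqrt(pi) * exp(-k^2/4)/4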